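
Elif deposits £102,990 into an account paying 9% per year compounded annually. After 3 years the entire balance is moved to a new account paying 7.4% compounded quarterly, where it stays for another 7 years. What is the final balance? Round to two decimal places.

After 3 years at 9%: 102,990 × 1.295029 ≈ 133,375.0367.
Then 7 years at 7.4%: 133,375.0367 × 1.67074024245 ≈ 222,835.0412.

£222,835.04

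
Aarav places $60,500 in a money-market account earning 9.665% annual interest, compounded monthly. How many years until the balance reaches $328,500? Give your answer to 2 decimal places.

17.58 years

(1 + 0.00805417)^(12t) = 328,500/60,500 = 5.4298.
12t·ln(1 + 0.00805417) = ln(5.4298); 12t = 1.6919/0.0080219 ≈ 210.9092.
t ≈ 17.5758 years.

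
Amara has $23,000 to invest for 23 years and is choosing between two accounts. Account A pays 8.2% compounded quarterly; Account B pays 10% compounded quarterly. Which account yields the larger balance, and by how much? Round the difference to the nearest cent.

A: (1 + 0.0205)^92 ≈ 6.46839946903, so 23,000 × 6.46839946903 ≈ 148,773.1878.
B: (1 + 0.025)^92 ≈ 9.69606718369, so 23,000 × 9.69606718369 ≈ 223,009.5452.
Difference ≈ 74,236.3574 in favor of B.

Account B, by $74,236.36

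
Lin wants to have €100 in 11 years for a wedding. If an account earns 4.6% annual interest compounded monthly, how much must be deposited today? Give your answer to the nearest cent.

Periodic rate = 4.6%/12 = 0.00383333; 132 periods.
P = 100/(1 + 0.046/12)^132 ≈ 100/1.6570396 ≈ 60.3486.

€60.35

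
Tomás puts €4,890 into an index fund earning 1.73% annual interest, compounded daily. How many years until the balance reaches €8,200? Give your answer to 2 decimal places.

(1 + 0.0000473973)^(365t) = 8,200/4,890 = 1.6769.
365t·ln(1 + 0.0000473973) = ln(1.6769); 365t = 0.51694/4.73961e-05 ≈ 10906.8351.
t ≈ 29.8817 years.

29.88 years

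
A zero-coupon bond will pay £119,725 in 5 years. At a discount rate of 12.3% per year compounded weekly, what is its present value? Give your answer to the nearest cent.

Periodic rate = 12.3%/52 = 0.00236538; 260 periods.
P = 119,725/(1 + 0.123/52)^260 ≈ 119,725/1.84831384655 ≈ 64,775.2546.

£64,775.25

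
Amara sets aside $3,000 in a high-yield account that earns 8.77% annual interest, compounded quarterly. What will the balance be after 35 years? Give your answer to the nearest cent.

Periodic rate = 8.77%/4 = 0.021925; periods = 4·35 = 140.
A = 3,000·(1 + 0.021925)^140 ≈ 3,000·20.828755331 ≈ 62,486.2660.

$62,486.27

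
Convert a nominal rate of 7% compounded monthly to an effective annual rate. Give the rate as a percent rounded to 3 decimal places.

7.229%

One year is 12 periods at 0.00583333 each: (1 + 0.00583333)^12 ≈ 1.07229.
EAR = 1.07229 − 1 ≈ 7.22901%.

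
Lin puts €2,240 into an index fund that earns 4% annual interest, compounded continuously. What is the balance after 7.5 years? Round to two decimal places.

A = P·e^(rt) = 2,240·e^(0.04·7.5) = 2,240·e^0.3.
e^0.3 ≈ 1.349858808, so A ≈ 3,023.6837.

€3,023.68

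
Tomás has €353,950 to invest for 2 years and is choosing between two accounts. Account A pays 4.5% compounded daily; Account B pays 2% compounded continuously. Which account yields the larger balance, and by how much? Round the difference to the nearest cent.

Account A, by €18,885.87

Account A growth factor: (1 + 0.045/365)^730 ≈ 1.0941682138; balance ≈ 387,280.8393.
Account B growth factor: e^(0.02·2) = e^0.04 ≈ 1.04081077419; balance ≈ 368,394.9735.
Account A is larger by 18,885.8657.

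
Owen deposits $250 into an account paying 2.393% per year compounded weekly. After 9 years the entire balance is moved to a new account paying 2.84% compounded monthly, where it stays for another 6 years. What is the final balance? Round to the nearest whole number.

$368

Phase 1: 250·(1 + 0.02393/52)^468 ≈ 310.0648.
Phase 2: 310.0648·(1 + 0.0284/12)^72 ≈ 367.5944.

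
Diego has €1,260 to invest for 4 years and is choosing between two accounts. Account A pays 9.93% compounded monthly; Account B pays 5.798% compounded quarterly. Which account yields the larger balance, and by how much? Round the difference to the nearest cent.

Account A, by €285.14

A: (1 + 0.008275)^48 ≈ 1.485223989, so 1,260 × 1.485223989 ≈ 1,871.3822.
B: (1 + 0.014495)^16 ≈ 1.258921281, so 1,260 × 1.258921281 ≈ 1,586.2408.
Difference ≈ 285.1414 in favor of A.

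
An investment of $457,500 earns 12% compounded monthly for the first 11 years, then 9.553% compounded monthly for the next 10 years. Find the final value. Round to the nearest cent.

Phase 1: 457,500·(1 + 0.01)^132 ≈ 1,701,423.5421.
Phase 2: 1,701,423.5421·(1 + 0.09553/12)^120 ≈ 4,406,068.7292.

$4,406,068.73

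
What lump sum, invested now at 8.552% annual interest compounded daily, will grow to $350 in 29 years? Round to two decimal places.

Periodic rate = 8.552%/365 = 0.000234301; 10585 periods.
P = 350/(1 + 0.08552/365)^10585 ≈ 350/11.9387511 ≈ 29.3163.

$29.32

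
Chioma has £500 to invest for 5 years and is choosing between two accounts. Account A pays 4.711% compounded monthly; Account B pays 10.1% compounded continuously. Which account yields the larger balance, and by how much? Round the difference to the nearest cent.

Account B, by £195.98

A: (1 + 0.04711/12)^60 ≈ 1.26502115, so 500 × 1.26502115 ≈ 632.5106.
B: e^(0.101·5) = e^0.505 ≈ 1.65698552, so 500 × 1.65698552 ≈ 828.4928.
Difference ≈ 195.9822 in favor of B.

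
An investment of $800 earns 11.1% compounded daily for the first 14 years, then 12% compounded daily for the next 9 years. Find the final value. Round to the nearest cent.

After 14 years at 11.1%: 800 × 4.7292364137 ≈ 3,783.3891.
Then 9 years at 12%: 3,783.3891 × 2.9441569305 ≈ 11,138.8913.

$11,138.89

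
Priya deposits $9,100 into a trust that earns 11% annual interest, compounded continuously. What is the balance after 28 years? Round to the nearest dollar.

$198,001

A = P·e^(rt) = 9,100·e^(0.11·28) = 9,100·e^3.08.
e^3.08 ≈ 21.7584023962, so A ≈ 198,001.4618.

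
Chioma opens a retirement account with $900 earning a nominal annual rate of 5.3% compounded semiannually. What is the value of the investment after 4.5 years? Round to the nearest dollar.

$1,139

Growth factor = (1 + 0.0265)^9 ≈ 1.265408022.
A ≈ 900 × 1.265408022 ≈ 1,138.8672.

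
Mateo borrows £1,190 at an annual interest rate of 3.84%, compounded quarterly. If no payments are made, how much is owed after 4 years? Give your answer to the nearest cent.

Growth factor = (1 + 0.0096)^16 ≈ 1.165170473.
A ≈ 1,190 × 1.165170473 ≈ 1,386.5529.

£1,386.55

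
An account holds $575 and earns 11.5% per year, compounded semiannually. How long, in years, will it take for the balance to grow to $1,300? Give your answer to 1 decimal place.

7.3 years

We need (1 + 0.0575)^(2t) = 2.2609, so 2t = ln 2.2609 / ln 1.0575 ≈ 14.5910.
t ≈ 14.5910/2 = 7.2955 years.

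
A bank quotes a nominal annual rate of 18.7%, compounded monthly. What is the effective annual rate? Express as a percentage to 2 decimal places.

20.39%

EAR = (1 + 18.7%/12)^12 − 1 = (1 + 0.0155833)^12 − 1.
(1 + 0.0155833)^12 ≈ 1.20389, so EAR ≈ 20.38899%.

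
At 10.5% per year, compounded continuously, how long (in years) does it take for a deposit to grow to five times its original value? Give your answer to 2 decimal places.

15.33 years

e^(0.105t) = 5, so 0.105t = ln 5 ≈ 1.6094.
t ≈ 1.6094/0.105 ≈ 15.3280.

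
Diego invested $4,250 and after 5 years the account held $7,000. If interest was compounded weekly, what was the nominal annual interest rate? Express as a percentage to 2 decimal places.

9.99%

The 260-period growth factor is 7,000/4,250 = 1.64706.
r/52 = 1.64706^(1/260) − 1 ≈ 0.00192104, so r ≈ 52·0.00192104 = 9.98941%.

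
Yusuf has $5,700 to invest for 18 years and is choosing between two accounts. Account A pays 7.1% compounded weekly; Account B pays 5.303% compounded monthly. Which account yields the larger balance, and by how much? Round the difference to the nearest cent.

Account A, by $5,667.55

A: (1 + 0.071/52)^936 ≈ 3.5863261164, so 5,700 × 3.5863261164 ≈ 20,442.0589.
B: (1 + 0.05303/12)^216 ≈ 2.5920188674, so 5,700 × 2.5920188674 ≈ 14,774.5075.
Difference ≈ 5,667.5513 in favor of A.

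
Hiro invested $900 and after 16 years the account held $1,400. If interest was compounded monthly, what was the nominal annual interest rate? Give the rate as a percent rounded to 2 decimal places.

2.76%

(1 + r/12)^192 = 1,400/900 = 1.55556.
1 + r/12 = 1.55556^(1/192) ≈ 1.002304, so r/12 ≈ 0.00230386.
r ≈ 12·0.00230386 = 2.76463%.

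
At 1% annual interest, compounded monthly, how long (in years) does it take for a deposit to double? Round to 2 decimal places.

(1 + 0.000833333)^(12t) = 2.
12t = ln 2 / ln(1 + 0.000833333) ≈ 0.69315/0.000832986 ≈ 832.1231.
t ≈ 69.3436.

69.34 years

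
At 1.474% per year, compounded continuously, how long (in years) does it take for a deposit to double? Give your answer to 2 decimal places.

e^(0.01474t) = 2, so 0.01474t = ln 2 ≈ 0.69315.
t ≈ 0.69315/0.01474 ≈ 47.0249.

47.02 years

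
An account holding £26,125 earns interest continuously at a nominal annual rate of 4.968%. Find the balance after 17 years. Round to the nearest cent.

A = P·e^(rt) = 26,125·e^(0.04968·17) = 26,125·e^0.84456.
e^0.84456 ≈ 2.3269537296, so A ≈ 60,791.6662.

£60,791.67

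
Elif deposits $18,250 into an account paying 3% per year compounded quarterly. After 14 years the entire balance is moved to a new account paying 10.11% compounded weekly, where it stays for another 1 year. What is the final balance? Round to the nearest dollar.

Phase 1: 18,250·(1 + 0.0075)^56 ≈ 27,732.3031.
Phase 2: 27,732.3031·(1 + 0.1011/52)^52 ≈ 30,679.6558.

$30,680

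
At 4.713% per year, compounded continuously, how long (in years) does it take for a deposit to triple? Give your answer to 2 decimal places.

23.31 years

e^(0.04713t) = 3, so 0.04713t = ln 3 ≈ 1.0986.
t ≈ 1.0986/0.04713 ≈ 23.3103.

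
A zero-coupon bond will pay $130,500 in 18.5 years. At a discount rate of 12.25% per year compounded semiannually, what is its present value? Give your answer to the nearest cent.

Growth factor = (1 + 0.06125)^37 ≈ 9.02100701051.
P = 130,500/9.02100701051 ≈ 14,466.2342.

$14,466.23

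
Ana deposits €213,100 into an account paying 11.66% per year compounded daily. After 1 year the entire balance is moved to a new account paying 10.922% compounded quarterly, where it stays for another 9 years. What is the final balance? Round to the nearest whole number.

€631,528

Phase 1: 213,100·(1 + 0.1166/365)^365 ≈ 239,449.5911.
Phase 2: 239,449.5911·(1 + 0.027305)^36 ≈ 631,527.9369.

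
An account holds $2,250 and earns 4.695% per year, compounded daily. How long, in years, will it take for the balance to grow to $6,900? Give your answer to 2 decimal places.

(1 + 0.00012863)^(365t) = 6,900/2,250 = 3.0667.
365t·ln(1 + 0.00012863) = ln(3.0667); 365t = 1.1206/0.000128622 ≈ 8712.2916.
t ≈ 23.8693 years.

23.87 years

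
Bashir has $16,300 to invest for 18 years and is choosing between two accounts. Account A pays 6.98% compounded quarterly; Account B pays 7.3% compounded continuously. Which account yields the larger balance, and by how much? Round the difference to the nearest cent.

Account B, by $4,012.00

Account A growth factor: (1 + 0.01745)^72 ≈ 3.474893356; balance ≈ 56,640.7617.
Account B growth factor: e^(0.073·18) = e^1.314 ≈ 3.721028096; balance ≈ 60,652.7580.
Account B is larger by 4,011.9963.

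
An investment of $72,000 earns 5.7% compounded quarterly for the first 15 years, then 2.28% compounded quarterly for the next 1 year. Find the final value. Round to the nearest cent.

$172,150.10

After 15 years at 5.7%: 72,000 × 2.33722747294 ≈ 168,280.3781.
Then 1 years at 2.28%: 168,280.3781 × 1.02299568183 ≈ 172,150.1001.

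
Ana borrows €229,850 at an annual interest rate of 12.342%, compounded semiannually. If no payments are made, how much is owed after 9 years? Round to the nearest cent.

Periodic rate = 12.342%/2 = 0.06171; periods = 2·9 = 18.
A = 229,850·(1 + 0.06171)^18 ≈ 229,850·2.93836905813 ≈ 675,384.1280.

€675,384.13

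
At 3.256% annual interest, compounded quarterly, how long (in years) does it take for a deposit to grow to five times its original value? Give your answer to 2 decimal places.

(1 + 0.00814)^(4t) = 5.
4t = ln 5 / ln(1 + 0.00814) ≈ 1.6094/0.00810705 ≈ 198.5233.
t ≈ 49.6308.

49.63 years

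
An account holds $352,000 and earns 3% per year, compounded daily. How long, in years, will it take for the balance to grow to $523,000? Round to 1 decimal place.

13.2 years

We need (1 + 0.0000821918)^(365t) = 1.4858, so 365t = ln 1.4858 / ln 1.000082 ≈ 4817.5931.
t ≈ 4817.5931/365 = 13.1989 years.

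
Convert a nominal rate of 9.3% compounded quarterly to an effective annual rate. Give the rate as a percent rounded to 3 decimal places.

9.629%

One year is 4 periods at 0.02325 each: (1 + 0.02325)^4 ≈ 1.096294.
EAR = 1.096294 − 1 ≈ 9.62939%.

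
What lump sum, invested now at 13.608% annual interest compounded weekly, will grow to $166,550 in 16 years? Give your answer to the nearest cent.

$18,932.11

Growth factor = (1 + 0.13608/52)^832 ≈ 8.79722273467.
P = 166,550/8.79722273467 ≈ 18,932.1113.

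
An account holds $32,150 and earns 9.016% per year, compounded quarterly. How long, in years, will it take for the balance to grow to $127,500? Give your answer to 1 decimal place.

15.5 years

We need (1 + 0.02254)^(4t) = 3.9658, so 4t = ln 3.9658 / ln 1.02254 ≈ 61.8089.
t ≈ 61.8089/4 = 15.4522 years.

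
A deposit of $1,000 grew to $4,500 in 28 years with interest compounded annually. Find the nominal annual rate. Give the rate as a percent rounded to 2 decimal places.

The 28-period growth factor is 4,500/1,000 = 4.5.
r = 4.5^(1/28) − 1 ≈ 0.055186, i.e. 5.51860%.

5.52%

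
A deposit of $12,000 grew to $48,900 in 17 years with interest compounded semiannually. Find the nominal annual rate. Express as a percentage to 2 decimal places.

(1 + r/2)^34 = 48,900/12,000 = 4.075.
1 + r/2 = 4.075^(1/34) ≈ 1.042185, so r/2 ≈ 0.0421853.
r ≈ 2·0.0421853 = 8.43705%.

8.44%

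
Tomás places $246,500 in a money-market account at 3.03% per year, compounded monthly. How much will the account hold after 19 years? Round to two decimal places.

$438,051.46

Periodic rate = 3.03%/12 = 0.002525; periods = 12·19 = 228.
A = 246,500·(1 + 0.002525)^228 ≈ 246,500·1.77708503281 ≈ 438,051.4606.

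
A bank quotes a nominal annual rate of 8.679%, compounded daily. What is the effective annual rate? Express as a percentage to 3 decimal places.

EAR = (1 + 8.679%/365)^365 − 1 = (1 + 0.000237781)^365 − 1.
(1 + 0.000237781)^365 ≈ 1.090656, so EAR ≈ 9.06564%.

9.066%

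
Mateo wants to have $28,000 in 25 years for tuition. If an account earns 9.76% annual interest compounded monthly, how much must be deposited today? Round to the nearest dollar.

$2,465

Growth factor = (1 + 0.0976/12)^300 ≈ 11.360368034.
P = 28,000/11.360368034 ≈ 2,464.7089.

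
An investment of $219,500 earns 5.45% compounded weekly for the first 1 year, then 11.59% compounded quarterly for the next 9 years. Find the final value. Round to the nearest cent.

$648,134.02

After 1 years at 5.45%: 219,500 × 1.05598233808 ≈ 231,788.1232.
Then 9 years at 11.59%: 231,788.1232 × 2.79623480705 ≈ 648,134.0180.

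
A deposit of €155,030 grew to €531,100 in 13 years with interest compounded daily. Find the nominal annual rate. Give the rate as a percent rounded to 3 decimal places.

9.473%

The 4745-period growth factor is 531,100/155,030 = 3.42579.
r/365 = 3.42579^(1/4745) − 1 ≈ 0.000259535, so r ≈ 365·0.000259535 = 9.47301%.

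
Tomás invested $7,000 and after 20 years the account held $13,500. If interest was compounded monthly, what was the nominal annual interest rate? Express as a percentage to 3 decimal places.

3.288%

The 240-period growth factor is 13,500/7,000 = 1.92857.
r/12 = 1.92857^(1/240) − 1 ≈ 0.00274033, so r ≈ 12·0.00274033 = 3.28840%.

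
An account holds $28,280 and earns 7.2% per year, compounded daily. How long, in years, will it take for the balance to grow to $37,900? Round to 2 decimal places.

4.07 years

(1 + 0.00019726)^(365t) = 37,900/28,280 = 1.3402.
365t·ln(1 + 0.00019726) = ln(1.3402); 365t = 0.2928/0.000197241 ≈ 1484.4608.
t ≈ 4.0670 years.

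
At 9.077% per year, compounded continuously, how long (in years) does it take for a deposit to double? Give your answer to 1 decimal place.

e^(0.09077t) = 2, so 0.09077t = ln 2 ≈ 0.69315.
t ≈ 0.69315/0.09077 ≈ 7.6363.

7.6 years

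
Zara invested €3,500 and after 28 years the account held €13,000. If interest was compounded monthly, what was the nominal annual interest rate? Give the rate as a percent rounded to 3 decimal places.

4.696%

The 336-period growth factor is 13,000/3,500 = 3.71429.
r/12 = 3.71429^(1/336) − 1 ≈ 0.00391295, so r ≈ 12·0.00391295 = 4.69554%.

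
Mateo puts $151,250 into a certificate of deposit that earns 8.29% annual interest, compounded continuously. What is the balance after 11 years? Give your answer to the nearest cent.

A = P·e^(rt) = 151,250·e^(0.0829·11) = 151,250·e^0.9119.
e^0.9119 ≈ 2.48904723324, so A ≈ 376,468.3940.

$376,468.39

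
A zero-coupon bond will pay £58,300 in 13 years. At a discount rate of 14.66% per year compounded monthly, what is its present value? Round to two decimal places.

Growth factor = (1 + 0.1466/12)^156 ≈ 6.6475787434.
P = 58,300/6.6475787434 ≈ 8,770.1105.

£8,770.11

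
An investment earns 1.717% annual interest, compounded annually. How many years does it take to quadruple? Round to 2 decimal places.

(1 + 0.01717)^t = 4.
t = ln 4 / ln(1 + 0.01717) ≈ 1.3863/0.0170243 ≈ 81.4305.

81.43 years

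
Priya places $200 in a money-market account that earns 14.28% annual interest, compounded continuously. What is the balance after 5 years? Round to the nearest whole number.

$408

A = P·e^(rt) = 200·e^(0.1428·5) = 200·e^0.714.
e^0.714 ≈ 2.04214352, so A ≈ 408.4287.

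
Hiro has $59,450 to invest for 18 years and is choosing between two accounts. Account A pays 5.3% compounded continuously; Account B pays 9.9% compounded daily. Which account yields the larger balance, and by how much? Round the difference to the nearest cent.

Account B, by $198,813.84

Account A growth factor: e^(0.053·18) = e^0.954 ≈ 2.59607321124; balance ≈ 154,336.5524.
Account B growth factor: (1 + 0.099/365)^6570 ≈ 5.94029250362; balance ≈ 353,150.3893.
Account B is larger by 198,813.8369.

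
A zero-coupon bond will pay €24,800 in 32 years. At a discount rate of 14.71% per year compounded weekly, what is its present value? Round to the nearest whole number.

€225

Growth factor = (1 + 0.1471/52)^1664 ≈ 110.00816138.
P = 24,800/110.00816138 ≈ 225.4378.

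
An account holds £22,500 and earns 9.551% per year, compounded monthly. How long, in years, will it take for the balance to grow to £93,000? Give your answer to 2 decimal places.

We need (1 + 0.00795917)^(12t) = 4.1333, so 12t = ln 4.1333 / ln 1.007959 ≈ 179.0042.
t ≈ 179.0042/12 = 14.9170 years.

14.92 years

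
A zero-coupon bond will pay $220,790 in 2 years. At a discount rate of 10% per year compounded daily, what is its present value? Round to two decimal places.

Growth factor = (1 + 0.1/365)^730 ≈ 1.22136930164.
P = 220,790/1.22136930164 ≈ 180,772.5147.

$180,772.51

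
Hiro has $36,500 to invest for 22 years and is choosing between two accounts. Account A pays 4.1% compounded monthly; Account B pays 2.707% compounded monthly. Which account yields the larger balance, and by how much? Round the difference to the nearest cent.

Account A, by $23,650.07

A: (1 + 0.041/12)^264 ≈ 2.460741148, so 36,500 × 2.460741148 ≈ 89,817.0519.
B: (1 + 0.02707/12)^264 ≈ 1.8127939773, so 36,500 × 1.8127939773 ≈ 66,166.9802.
Difference ≈ 23,650.0717 in favor of A.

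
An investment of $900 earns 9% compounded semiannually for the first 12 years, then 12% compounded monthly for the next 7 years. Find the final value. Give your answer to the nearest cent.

$5,970.75

After 12 years at 9%: 900 × 2.876013834 ≈ 2,588.4125.
Then 7 years at 12%: 2,588.4125 × 2.306722744 ≈ 5,970.7499.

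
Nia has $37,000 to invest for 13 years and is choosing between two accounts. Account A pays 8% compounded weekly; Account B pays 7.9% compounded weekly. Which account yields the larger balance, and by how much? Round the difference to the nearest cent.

A: (1 + 0.08/52)^676 ≈ 2.82695686273, so 37,000 × 2.82695686273 ≈ 104,597.4039.
B: (1 + 0.079/52)^676 ≈ 2.79049964555, so 37,000 × 2.79049964555 ≈ 103,248.4869.
Difference ≈ 1,348.9170 in favor of A.

Account A, by $1,348.92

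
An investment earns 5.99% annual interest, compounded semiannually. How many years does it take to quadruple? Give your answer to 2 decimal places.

23.49 years

(1 + 0.02995)^(2t) = 4.
2t = ln 4 / ln(1 + 0.02995) ≈ 1.3863/0.0295103 ≈ 46.9767.
t ≈ 23.4883.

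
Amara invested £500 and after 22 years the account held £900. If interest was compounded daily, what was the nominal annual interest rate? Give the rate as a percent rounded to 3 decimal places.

(1 + r/365)^8030 = 900/500 = 1.8.
1 + r/365 = 1.8^(1/8030) ≈ 1.000073, so r/365 ≈ 0.0000732015.
r ≈ 365·0.0000732015 = 2.67186%.

2.672%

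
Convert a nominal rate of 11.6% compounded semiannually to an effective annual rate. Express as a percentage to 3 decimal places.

11.936%

EAR = (1 + 11.6%/2)^2 − 1 = (1 + 0.058)^2 − 1.
(1 + 0.058)^2 ≈ 1.119364, so EAR ≈ 11.93640%.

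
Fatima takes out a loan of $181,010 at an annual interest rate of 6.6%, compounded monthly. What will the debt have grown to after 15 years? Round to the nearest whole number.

$485,821

Growth factor = (1 + 0.0055)^180 ≈ 2.68394423348.
A ≈ 181,010 × 2.68394423348 ≈ 485,820.7457.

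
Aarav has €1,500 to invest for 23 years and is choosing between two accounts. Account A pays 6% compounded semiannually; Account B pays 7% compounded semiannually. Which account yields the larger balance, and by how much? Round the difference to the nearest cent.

Account A growth factor: (1 + 0.03)^46 ≈ 3.895043717; balance ≈ 5,842.5656.
Account B growth factor: (1 + 0.035)^46 ≈ 4.866941101; balance ≈ 7,300.4117.
Account B is larger by 1,457.8461.

Account B, by €1,457.85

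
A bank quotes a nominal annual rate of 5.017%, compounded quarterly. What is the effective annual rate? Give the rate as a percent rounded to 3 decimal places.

5.112%

EAR = (1 + 5.017%/4)^4 − 1 = (1 + 0.0125425)^4 − 1.
(1 + 0.0125425)^4 ≈ 1.051122, so EAR ≈ 5.11218%.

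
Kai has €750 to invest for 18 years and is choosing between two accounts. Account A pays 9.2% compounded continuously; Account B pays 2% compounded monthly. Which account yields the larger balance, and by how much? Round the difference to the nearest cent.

A: e^(0.092·18) = e^1.656 ≈ 5.23831562, so 750 × 5.23831562 ≈ 3,928.7367.
B: (1 + 0.02/12)^216 ≈ 1.432899957, so 750 × 1.432899957 ≈ 1,074.6750.
Difference ≈ 2,854.0617 in favor of A.

Account A, by €2,854.06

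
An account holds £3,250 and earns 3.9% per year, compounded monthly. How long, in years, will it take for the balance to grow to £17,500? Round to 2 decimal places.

43.24 years

We need (1 + 0.00325)^(12t) = 5.3846, so 12t = ln 5.3846 / ln 1.00325 ≈ 518.8554.
t ≈ 518.8554/12 = 43.2380 years.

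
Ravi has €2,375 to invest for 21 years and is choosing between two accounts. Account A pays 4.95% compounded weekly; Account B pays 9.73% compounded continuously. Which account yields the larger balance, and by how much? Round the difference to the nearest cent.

Account B, by €11,612.86

A: (1 + 0.0495/52)^1092 ≈ 2.826404903, so 2,375 × 2.826404903 ≈ 6,712.7116.
B: e^(0.0973·21) = e^2.0433 ≈ 7.7160301307, so 2,375 × 7.7160301307 ≈ 18,325.5716.
Difference ≈ 11,612.8599 in favor of B.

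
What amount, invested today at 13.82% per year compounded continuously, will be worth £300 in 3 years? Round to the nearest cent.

£198.18

P = A·e^(−rt) = 300·e^(−0.4146).
e^(−0.4146) ≈ 0.66060447, so P ≈ 198.1813.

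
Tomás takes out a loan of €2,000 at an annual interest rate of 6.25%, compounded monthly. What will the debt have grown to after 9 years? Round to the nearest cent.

Growth factor = (1 + 0.0625/12)^108 ≈ 1.752494537.
A ≈ 2,000 × 1.752494537 ≈ 3,504.9891.

€3,504.99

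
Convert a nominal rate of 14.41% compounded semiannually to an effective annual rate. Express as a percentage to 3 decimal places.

One year is 2 periods at 0.07205 each: (1 + 0.07205)^2 ≈ 1.149291.
EAR = 1.149291 − 1 ≈ 14.92912%.

14.929%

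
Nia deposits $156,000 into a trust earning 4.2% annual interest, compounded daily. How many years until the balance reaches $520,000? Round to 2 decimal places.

We need (1 + 0.000115068)^(365t) = 3.3333, so 365t = ln 3.3333 / ln 1.000115 ≈ 10463.6990.
t ≈ 10463.6990/365 = 28.6677 years.

28.67 years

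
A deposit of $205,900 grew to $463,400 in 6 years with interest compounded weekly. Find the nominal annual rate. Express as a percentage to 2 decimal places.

13.54%

(1 + r/52)^312 = 463,400/205,900 = 2.25061.
1 + r/52 = 2.25061^(1/312) ≈ 1.002603, so r/52 ≈ 0.00260338.
r ≈ 52·0.00260338 = 13.53759%.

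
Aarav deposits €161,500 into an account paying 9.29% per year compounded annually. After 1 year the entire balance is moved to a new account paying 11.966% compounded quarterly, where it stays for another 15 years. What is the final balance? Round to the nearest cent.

Phase 1: 161,500·(1 + 0.0929)^1 ≈ 176,503.3500.
Phase 2: 176,503.3500·(1 + 0.029915)^60 ≈ 1,034,751.2413.

€1,034,751.24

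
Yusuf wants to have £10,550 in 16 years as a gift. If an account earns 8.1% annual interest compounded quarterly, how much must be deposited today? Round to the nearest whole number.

Periodic rate = 8.1%/4 = 0.02025; 64 periods.
P = 10,550/(1 + 0.02025)^64 ≈ 10,550/3.6076352397 ≈ 2,924.3533.

£2,924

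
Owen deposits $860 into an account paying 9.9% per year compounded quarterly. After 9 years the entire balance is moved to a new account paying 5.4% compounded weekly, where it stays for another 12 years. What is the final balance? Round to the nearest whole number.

$3,963

Phase 1: 860·(1 + 0.02475)^36 ≈ 2,073.6899.
Phase 2: 2,073.6899·(1 + 0.054/52)^624 ≈ 3,962.9685.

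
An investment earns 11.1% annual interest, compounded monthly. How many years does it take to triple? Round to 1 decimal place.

(1 + 0.00925)^(12t) = 3.
12t = ln 3 / ln(1 + 0.00925) ≈ 1.0986/0.00920748 ≈ 119.3174.
t ≈ 9.9431.

9.9 years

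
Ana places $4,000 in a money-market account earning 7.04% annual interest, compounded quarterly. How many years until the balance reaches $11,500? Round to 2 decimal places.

(1 + 0.0176)^(4t) = 11,500/4,000 = 2.875.
4t·ln(1 + 0.0176) = ln(2.875); 4t = 1.0561/0.0174469 ≈ 60.5295.
t ≈ 15.1324 years.

15.13 years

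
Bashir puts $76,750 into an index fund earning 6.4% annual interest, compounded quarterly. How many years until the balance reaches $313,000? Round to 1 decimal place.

22.1 years

(1 + 0.016)^(4t) = 313,000/76,750 = 4.0782.
4t·ln(1 + 0.016) = ln(4.0782); 4t = 1.4056/0.0158733 ≈ 88.5541.
t ≈ 22.1385 years.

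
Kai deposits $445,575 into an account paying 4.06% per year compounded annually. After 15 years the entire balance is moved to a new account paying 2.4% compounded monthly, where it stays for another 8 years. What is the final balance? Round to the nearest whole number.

Phase 1: 445,575·(1 + 0.0406)^15 ≈ 809,427.8427.
Phase 2: 809,427.8427·(1 + 0.002)^96 ≈ 980,571.8154.

$980,572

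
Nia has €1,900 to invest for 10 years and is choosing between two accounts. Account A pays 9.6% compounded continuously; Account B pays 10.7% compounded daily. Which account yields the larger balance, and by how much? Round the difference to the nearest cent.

Account B, by €576.13

A: e^(0.096·10) = e^0.96 ≈ 2.611696473, so 1,900 × 2.611696473 ≈ 4,962.2233.
B: (1 + 0.107/365)^3650 ≈ 2.91492239, so 1,900 × 2.91492239 ≈ 5,538.3525.
Difference ≈ 576.1292 in favor of B.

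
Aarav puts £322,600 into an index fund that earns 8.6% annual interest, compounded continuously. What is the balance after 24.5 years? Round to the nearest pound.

A = P·e^(rt) = 322,600·e^(0.086·24.5) = 322,600·e^2.107.
e^2.107 ≈ 8.223533640769, so A ≈ 2,652,911.9525.

£2,652,912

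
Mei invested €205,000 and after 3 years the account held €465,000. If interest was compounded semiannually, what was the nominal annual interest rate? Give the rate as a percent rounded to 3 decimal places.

(1 + r/2)^6 = 465,000/205,000 = 2.26829.
1 + r/2 = 2.26829^(1/6) ≈ 1.14626, so r/2 ≈ 0.14626.
r ≈ 2·0.14626 = 29.25202%.

29.252%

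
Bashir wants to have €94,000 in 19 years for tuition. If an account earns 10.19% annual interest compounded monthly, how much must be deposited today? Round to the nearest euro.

Periodic rate = 10.19%/12 = 0.00849167; 228 periods.
P = 94,000/(1 + 0.1019/12)^228 ≈ 94,000/6.8752354075 ≈ 13,672.2591.

€13,672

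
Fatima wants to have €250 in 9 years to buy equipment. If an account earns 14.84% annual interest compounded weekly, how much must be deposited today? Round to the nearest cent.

€65.88

Periodic rate = 14.84%/52 = 0.00285385; 468 periods.
P = 250/(1 + 0.1484/52)^468 ≈ 250/3.79505089 ≈ 65.8753.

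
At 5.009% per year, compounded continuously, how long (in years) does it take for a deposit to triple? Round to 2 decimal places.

e^(0.05009t) = 3, so 0.05009t = ln 3 ≈ 1.0986.
t ≈ 1.0986/0.05009 ≈ 21.9328.

21.93 years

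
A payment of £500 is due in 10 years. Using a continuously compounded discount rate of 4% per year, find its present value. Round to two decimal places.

£335.16

P = A·e^(−rt) = 500·e^(−0.4).
e^(−0.4) ≈ 0.670320046, so P ≈ 335.1600.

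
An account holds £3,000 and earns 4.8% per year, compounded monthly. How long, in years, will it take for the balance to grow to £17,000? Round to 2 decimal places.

36.21 years

(1 + 0.004)^(12t) = 17,000/3,000 = 5.6667.
12t·ln(1 + 0.004) = ln(5.6667); 12t = 1.7346/0.00399202 ≈ 434.5170.
t ≈ 36.2097 years.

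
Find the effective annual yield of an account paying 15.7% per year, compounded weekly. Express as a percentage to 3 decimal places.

16.972%

EAR = (1 + 15.7%/52)^52 − 1 = (1 + 0.00301923)^52 − 1.
(1 + 0.00301923)^52 ≈ 1.169719, so EAR ≈ 16.97189%.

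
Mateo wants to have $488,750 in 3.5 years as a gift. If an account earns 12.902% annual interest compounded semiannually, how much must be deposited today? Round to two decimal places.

$315,528.47

Periodic rate = 12.902%/2 = 0.06451; 7 periods.
P = 488,750/(1 + 0.06451)^7 ≈ 488,750/1.54898859055 ≈ 315,528.4700.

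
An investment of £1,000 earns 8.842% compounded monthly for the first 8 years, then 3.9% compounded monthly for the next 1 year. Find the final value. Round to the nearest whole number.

After 8 years at 8.842%: 1,000 × 2.023374574 ≈ 2,023.3746.
Then 1 years at 3.9%: 2,023.3746 × 1.039704733 ≈ 2,103.7121.

£2,104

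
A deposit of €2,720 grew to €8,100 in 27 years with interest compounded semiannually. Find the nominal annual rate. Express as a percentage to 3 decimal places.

(1 + r/2)^54 = 8,100/2,720 = 2.97794.
1 + r/2 = 2.97794^(1/54) ≈ 1.020414, so r/2 ≈ 0.0204136.
r ≈ 2·0.0204136 = 4.08271%.

4.083%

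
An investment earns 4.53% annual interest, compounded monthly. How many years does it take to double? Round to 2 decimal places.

(1 + 0.003775)^(12t) = 2.
12t = ln 2 / ln(1 + 0.003775) ≈ 0.69315/0.00376789 ≈ 183.9615.
t ≈ 15.3301.

15.33 years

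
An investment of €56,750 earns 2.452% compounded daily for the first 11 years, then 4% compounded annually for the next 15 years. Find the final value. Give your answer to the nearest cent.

€133,844.31

Phase 1: 56,750·(1 + 0.02452/365)^4015 ≈ 74,318.9969.
Phase 2: 74,318.9969·(1 + 0.04)^15 ≈ 133,844.3148.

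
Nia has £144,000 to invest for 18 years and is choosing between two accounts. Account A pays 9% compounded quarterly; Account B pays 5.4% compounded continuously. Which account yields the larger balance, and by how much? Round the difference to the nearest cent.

Account A, by £334,071.41

A: (1 + 0.0225)^72 ≈ 4.96316599876, so 144,000 × 4.96316599876 ≈ 714,695.9038.
B: e^(0.054·18) = e^0.972 ≈ 2.64322562768, so 144,000 × 2.64322562768 ≈ 380,624.4904.
Difference ≈ 334,071.4134 in favor of A.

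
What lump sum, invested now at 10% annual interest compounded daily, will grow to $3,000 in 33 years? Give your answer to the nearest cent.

$110.70

Periodic rate = 10%/365 = 0.000273973; 12045 periods.
P = 3,000/(1 + 0.1/365)^12045 ≈ 3,000/27.10038753 ≈ 110.6995.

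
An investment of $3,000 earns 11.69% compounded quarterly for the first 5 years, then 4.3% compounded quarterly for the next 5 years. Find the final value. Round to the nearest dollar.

$6,610

Phase 1: 3,000·(1 + 0.029225)^20 ≈ 5,337.3759.
Phase 2: 5,337.3759·(1 + 0.01075)^20 ≈ 6,610.0202.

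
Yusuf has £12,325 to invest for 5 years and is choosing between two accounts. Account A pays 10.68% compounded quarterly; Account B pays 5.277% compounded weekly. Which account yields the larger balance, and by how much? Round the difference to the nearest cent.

A: (1 + 0.0267)^20 ≈ 1.6938355379, so 12,325 × 1.6938355379 ≈ 20,876.5230.
B: (1 + 0.05277/52)^260 ≈ 1.3017587204, so 12,325 × 1.3017587204 ≈ 16,044.1762.
Difference ≈ 4,832.3468 in favor of A.

Account A, by £4,832.35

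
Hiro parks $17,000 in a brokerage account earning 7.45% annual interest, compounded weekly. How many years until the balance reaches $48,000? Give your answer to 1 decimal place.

We need (1 + 0.00143269)^(52t) = 2.8235, so 52t = ln 2.8235 / ln 1.001433 ≈ 725.0203.
t ≈ 725.0203/52 = 13.9427 years.

13.9 years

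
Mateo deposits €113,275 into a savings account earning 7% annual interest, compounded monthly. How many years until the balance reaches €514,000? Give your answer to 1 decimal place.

21.7 years

We need (1 + 0.00583333)^(12t) = 4.5376, so 12t = ln 4.5376 / ln 1.005833 ≈ 260.0249.
t ≈ 260.0249/12 = 21.6687 years.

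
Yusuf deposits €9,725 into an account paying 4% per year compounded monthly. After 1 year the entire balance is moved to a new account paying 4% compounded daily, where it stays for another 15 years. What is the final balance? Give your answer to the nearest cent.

€18,441.44

Phase 1: 9,725·(1 + 0.04/12)^12 ≈ 10,121.2115.
Phase 2: 10,121.2115·(1 + 0.04/365)^5475 ≈ 18,441.4435.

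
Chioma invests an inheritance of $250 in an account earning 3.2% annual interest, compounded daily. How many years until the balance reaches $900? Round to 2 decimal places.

40.03 years

(1 + 0.0000876712)^(365t) = 900/250 = 3.6.
365t·ln(1 + 0.0000876712) = ln(3.6); 365t = 1.2809/8.76674e-05 ≈ 14611.2921.
t ≈ 40.0309 years.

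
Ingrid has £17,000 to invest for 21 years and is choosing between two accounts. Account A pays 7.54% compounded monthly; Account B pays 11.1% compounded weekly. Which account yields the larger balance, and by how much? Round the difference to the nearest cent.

Account B, by £92,059.74

Account A growth factor: (1 + 0.0754/12)^252 ≈ 4.8474181596; balance ≈ 82,406.1087.
Account B growth factor: (1 + 0.111/52)^1092 ≈ 10.2626966909; balance ≈ 174,465.8437.
Account B is larger by 92,059.7350.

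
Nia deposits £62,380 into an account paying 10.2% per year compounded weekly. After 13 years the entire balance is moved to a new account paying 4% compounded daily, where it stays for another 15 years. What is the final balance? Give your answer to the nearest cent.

£427,482.36

After 13 years at 10.2%: 62,380 × 3.76106137501 ≈ 234,615.0086.
Then 15 years at 4%: 234,615.0086 × 1.82205890047 ≈ 427,482.3646.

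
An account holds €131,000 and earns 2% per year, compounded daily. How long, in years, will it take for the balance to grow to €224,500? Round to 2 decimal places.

We need (1 + 0.0000547945)^(365t) = 1.7137, so 365t = ln 1.7137 / ln 1.000055 ≈ 9831.1498.
t ≈ 9831.1498/365 = 26.9347 years.

26.93 years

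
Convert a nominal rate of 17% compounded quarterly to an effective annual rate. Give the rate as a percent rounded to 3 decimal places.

EAR = (1 + 17%/4)^4 − 1 = (1 + 0.0425)^4 − 1.
(1 + 0.0425)^4 ≈ 1.181148, so EAR ≈ 18.11478%.

18.115%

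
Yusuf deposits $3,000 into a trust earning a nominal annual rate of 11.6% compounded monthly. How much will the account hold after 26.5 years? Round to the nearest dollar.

$63,934

Growth factor = (1 + 0.116/12)^318 ≈ 21.311298837.
A ≈ 3,000 × 21.311298837 ≈ 63,933.8965.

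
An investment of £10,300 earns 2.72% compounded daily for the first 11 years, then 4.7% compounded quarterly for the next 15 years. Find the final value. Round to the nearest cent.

Phase 1: 10,300·(1 + 0.0272/365)^4015 ≈ 13,892.2725.
Phase 2: 13,892.2725·(1 + 0.01175)^60 ≈ 28,000.5187.

£28,000.52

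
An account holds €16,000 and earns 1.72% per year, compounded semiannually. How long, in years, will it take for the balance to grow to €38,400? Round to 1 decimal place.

51.1 years

We need (1 + 0.0086)^(2t) = 2.4, so 2t = ln 2.4 / ln 1.0086 ≈ 102.2358.
t ≈ 102.2358/2 = 51.1179 years.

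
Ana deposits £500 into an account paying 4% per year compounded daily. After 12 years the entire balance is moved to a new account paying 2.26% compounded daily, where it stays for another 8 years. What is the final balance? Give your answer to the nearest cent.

After 12 years at 4%: 500 × 1.6160319 ≈ 808.0160.
Then 8 years at 2.26%: 808.0160 × 1.19816881 ≈ 968.1395.

£968.14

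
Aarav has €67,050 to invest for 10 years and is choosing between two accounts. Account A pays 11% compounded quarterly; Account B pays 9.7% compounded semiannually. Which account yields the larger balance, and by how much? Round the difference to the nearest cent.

A: (1 + 0.0275)^40 ≈ 2.95987398718, so 67,050 × 2.95987398718 ≈ 198,459.5508.
B: (1 + 0.0485)^20 ≈ 2.57850926376, so 67,050 × 2.57850926376 ≈ 172,889.0461.
Difference ≈ 25,570.5047 in favor of A.

Account A, by €25,570.50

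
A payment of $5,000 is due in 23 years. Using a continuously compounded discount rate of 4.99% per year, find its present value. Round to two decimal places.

P = A·e^(−rt) = 5,000·e^(−1.1477).
e^(−1.1477) ≈ 0.3173658721, so P ≈ 1,586.8294.

$1,586.83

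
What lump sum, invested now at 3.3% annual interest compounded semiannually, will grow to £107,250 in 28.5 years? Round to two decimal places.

Periodic rate = 3.3%/2 = 0.0165; 57 periods.
P = 107,250/(1 + 0.0165)^57 ≈ 107,250/2.54167975398 ≈ 42,196.5040.

£42,196.50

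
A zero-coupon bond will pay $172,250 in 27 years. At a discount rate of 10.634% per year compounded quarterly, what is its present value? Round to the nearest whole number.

Growth factor = (1 + 0.026585)^108 ≈ 17.0079017941.
P = 172,250/17.0079017941 ≈ 10,127.6455.

$10,128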